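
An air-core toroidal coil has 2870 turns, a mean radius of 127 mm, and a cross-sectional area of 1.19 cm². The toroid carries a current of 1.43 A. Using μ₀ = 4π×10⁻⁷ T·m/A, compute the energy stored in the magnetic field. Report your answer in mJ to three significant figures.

L = μ₀N²A/(2πR) = (4π×10⁻⁷)(2870)²(1.190×10^-4)/(2π×0.127) = 1.544×10^-3 H.
U = ½LI² = ½(1.544×10^-3)(1.43)² = 1.578×10^-3 J.

U ≈ 1.58 mJ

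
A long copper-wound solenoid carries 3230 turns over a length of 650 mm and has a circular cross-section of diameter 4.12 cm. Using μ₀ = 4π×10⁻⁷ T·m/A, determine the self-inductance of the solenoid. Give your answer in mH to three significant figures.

L ≈ 26.9 mH

A = π(d/2)² = π(2.060×10^-2 m)² = 1.333×10^-3 m².
For a long solenoid, L = μ₀N²A/ℓ.
L = (4π×10⁻⁷)(3230)²(1.333×10^-3)/(0.65 m) = 2.689×10^-2 H.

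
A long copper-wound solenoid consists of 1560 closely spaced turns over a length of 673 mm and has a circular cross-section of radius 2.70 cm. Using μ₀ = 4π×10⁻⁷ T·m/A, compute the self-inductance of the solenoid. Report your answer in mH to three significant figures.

A = πr² = π(2.700×10^-2 m)² = 2.290×10^-3 m².
For a long solenoid, L = μ₀N²A/ℓ.
L = (4π×10⁻⁷)(1560)²(2.290×10^-3)/(0.673 m) = 1.041×10^-2 H.

L ≈ 10.4 mH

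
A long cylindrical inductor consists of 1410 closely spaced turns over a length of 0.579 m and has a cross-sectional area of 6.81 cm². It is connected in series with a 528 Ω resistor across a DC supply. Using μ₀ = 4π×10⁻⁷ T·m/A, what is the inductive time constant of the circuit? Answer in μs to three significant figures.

A = 6.81 cm² = 6.810×10^-4 m².
L = μ₀N²A/ℓ = (4π×10⁻⁷)(1410)²(6.810×10^-4)/(0.579) = 2.938×10^-3 H.
τ = L/R = (2.938×10^-3)/(528) = 5.565×10^-6 s.

τ ≈ 5.57 μs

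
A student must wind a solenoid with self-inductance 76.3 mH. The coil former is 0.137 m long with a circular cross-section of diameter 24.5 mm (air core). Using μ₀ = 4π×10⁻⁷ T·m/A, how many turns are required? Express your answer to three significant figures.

N ≈ 4200 turns

A = π(d/2)² = π(1.225×10^-2 m)² = 4.714×10^-4 m².
From L = μ₀N²A/ℓ, N = √(Lℓ / (μ₀A)).
N = √[(7.630×10^-2)(0.137) / ((4π×10⁻⁷)×4.714×10^-4)] = √(1.764×10^7) ≈ 4200.6.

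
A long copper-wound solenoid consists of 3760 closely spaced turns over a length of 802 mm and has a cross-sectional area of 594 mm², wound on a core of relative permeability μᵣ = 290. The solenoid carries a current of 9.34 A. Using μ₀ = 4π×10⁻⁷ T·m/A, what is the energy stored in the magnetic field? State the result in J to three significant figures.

A = 594 mm² = 5.940×10^-4 m².
L = μ₀μᵣN²A/ℓ = (4π×10⁻⁷)(290)(3760)²(5.940×10^-4)/(0.802) = 3.816 H.
U = ½LI² = ½(3.816)(9.34)² = 166.4 J.

U ≈ 166 J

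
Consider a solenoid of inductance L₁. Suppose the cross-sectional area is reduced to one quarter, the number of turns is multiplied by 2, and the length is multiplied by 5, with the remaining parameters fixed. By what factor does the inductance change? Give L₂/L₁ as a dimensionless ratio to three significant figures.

For a solenoid, L ∝ μᵣN²A/ℓ.
L₂/L₁ = (0.25) × (2)^2 × (5)^-1 = 0.200.

L₂/L₁ = 0.200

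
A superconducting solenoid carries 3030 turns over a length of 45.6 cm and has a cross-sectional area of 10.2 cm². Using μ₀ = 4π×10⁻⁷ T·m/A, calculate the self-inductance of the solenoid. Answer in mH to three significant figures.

A = 10.2 cm² = 1.020×10^-3 m².
For a long solenoid, L = μ₀N²A/ℓ.
L = (4π×10⁻⁷)(3030)²(1.020×10^-3)/(0.456 m) = 2.581×10^-2 H.

L ≈ 25.8 mH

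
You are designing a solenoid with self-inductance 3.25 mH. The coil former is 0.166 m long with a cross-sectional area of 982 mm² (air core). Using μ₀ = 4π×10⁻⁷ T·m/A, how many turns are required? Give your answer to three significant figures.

A = 982 mm² = 9.820×10^-4 m².
From L = μ₀N²A/ℓ, N = √(Lℓ / (μ₀A)).
N = √[(3.250×10^-3)(0.166) / ((4π×10⁻⁷)×9.820×10^-4)] = √(4.372×10^5) ≈ 661.2.

N ≈ 661 turns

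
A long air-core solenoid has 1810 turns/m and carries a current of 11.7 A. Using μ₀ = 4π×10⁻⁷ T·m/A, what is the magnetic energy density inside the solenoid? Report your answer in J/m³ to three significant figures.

B = μ₀nI = (4π×10⁻⁷)(1.810×10^3)(11.7) = 2.661×10^-2 T.
u = B²/(2μ₀) = (2.661×10^-2)²/(2×4π×10⁻⁷) = 281.8 J/m³.

u ≈ 282 J/m³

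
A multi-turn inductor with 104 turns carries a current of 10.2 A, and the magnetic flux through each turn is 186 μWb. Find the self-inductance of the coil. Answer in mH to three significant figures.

L ≈ 1.90 mH

Self-inductance is defined by L = NΦ_B/I (flux linkage over current).
L = (104)(1.860×10^-4 Wb)/(10.2 A) = 1.896×10^-3 H.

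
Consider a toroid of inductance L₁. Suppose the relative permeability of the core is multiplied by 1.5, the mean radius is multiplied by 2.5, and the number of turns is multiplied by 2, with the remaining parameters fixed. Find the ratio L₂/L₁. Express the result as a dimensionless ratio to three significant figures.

L₂/L₁ = 2.40

For a toroid, L ∝ μᵣN²A/R.
L₂/L₁ = (1.5) × (2.5)^-1 × (2)^2 = 2.40.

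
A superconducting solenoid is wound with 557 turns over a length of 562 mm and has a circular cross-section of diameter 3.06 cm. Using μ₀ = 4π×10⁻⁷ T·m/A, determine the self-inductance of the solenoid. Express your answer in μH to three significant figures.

L ≈ 510 μH

A = π(d/2)² = π(1.530×10^-2 m)² = 7.354×10^-4 m².
For a long solenoid, L = μ₀N²A/ℓ.
L = (4π×10⁻⁷)(557)²(7.354×10^-4)/(0.562 m) = 5.102×10^-4 H.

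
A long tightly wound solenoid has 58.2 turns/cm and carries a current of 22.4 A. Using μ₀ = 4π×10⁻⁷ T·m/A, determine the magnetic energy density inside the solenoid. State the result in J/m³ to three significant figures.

B = μ₀nI = (4π×10⁻⁷)(5.820×10^3)(22.4) = 0.1638 T.
u = B²/(2μ₀) = (0.1638)²/(2×4π×10⁻⁷) = 1.068×10^4 J/m³.

u ≈ 10700 J/m³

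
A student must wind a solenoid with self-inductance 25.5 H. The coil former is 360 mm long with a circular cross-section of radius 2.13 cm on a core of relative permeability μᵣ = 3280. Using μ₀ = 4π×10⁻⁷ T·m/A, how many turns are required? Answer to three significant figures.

N ≈ 1250 turns

A = πr² = π(2.130×10^-2 m)² = 1.425×10^-3 m².
From L = μ₀μᵣN²A/ℓ, N = √(Lℓ / (μ₀μᵣA)).
N = √[(25.5)(0.36) / ((4π×10⁻⁷)(3280)×1.425×10^-3)] = √(1.563×10^6) ≈ 1250.0.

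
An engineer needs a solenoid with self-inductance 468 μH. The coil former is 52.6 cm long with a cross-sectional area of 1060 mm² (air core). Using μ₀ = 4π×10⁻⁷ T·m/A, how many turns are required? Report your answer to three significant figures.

A = 1060 mm² = 1.060×10^-3 m².
From L = μ₀N²A/ℓ, N = √(Lℓ / (μ₀A)).
N = √[(4.680×10^-4)(0.526) / ((4π×10⁻⁷)×1.060×10^-3)] = √(1.848×10^5) ≈ 429.9.

N ≈ 430 turns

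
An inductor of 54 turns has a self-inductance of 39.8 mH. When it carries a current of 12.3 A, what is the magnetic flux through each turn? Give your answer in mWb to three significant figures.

From L = NΦ_B/I, the flux per turn is Φ_B = LI/N.
Φ_B = (3.980×10^-2 H)(12.3 A)/54 = 9.066×10^-3 Wb.

Φ_B ≈ 9.07 mWb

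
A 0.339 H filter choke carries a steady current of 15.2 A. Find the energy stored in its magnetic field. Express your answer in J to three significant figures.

U ≈ 39.2 J

Stored magnetic energy: U = ½LI².
U = ½(0.339 H)(15.2 A)² = 39.16 J.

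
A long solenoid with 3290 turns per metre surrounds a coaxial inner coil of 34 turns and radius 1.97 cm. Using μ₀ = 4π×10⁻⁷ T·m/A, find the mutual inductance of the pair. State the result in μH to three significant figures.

M ≈ 171 μH

The outer solenoid produces a uniform field B₁ = μ₀n₁I₁ across the inner coil,
so the flux linkage is N₂Φ = N₂B₁A₂ = μ₀n₁N₂A₂·I₁, giving M = μ₀n₁N₂A₂.
A₂ = πr² = π(1.970×10^-2 m)² = 1.219×10^-3 m².
M = (4π×10⁻⁷)(3290)(34)(1.219×10^-3) = 1.714×10^-4 H.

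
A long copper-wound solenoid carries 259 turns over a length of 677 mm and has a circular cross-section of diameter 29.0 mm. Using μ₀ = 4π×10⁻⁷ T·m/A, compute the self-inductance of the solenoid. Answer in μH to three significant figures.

L ≈ 82.2 μH

A = π(d/2)² = π(1.450×10^-2 m)² = 6.605×10^-4 m².
For a long solenoid, L = μ₀N²A/ℓ.
L = (4π×10⁻⁷)(259)²(6.605×10^-4)/(0.677 m) = 8.224×10^-5 H.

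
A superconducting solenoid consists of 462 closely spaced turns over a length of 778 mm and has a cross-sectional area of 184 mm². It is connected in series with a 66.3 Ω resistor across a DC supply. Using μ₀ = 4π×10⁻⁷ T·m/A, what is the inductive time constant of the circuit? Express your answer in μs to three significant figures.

A = 184 mm² = 1.840×10^-4 m².
L = μ₀N²A/ℓ = (4π×10⁻⁷)(462)²(1.840×10^-4)/(0.778) = 6.344×10^-5 H.
τ = L/R = (6.344×10^-5)/(66.3) = 9.568×10^-7 s.

τ ≈ 0.957 μs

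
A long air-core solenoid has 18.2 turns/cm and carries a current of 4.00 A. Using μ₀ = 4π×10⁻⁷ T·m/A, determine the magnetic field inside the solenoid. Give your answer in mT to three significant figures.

B ≈ 9.15 mT

Inside a long solenoid, B = μ₀nI.
B = (4π×10⁻⁷)(1.820×10^3 m⁻¹)(4.00 A) = 9.148×10^-3 T.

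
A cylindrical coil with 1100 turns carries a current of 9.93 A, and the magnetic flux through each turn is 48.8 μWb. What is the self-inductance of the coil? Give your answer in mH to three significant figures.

Self-inductance is defined by L = NΦ_B/I (flux linkage over current).
L = (1100)(4.880×10^-5 Wb)/(9.93 A) = 5.406×10^-3 H.

L ≈ 5.41 mH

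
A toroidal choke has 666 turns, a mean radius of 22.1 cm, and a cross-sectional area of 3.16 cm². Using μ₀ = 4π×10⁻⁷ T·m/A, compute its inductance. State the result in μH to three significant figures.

L ≈ 127 μH

For a thin toroid, L = μ₀N²A/(2πR).
L = (4π×10⁻⁷)(666)²(3.160×10^-4) / (2π×0.221 m) = 1.268×10^-4 H.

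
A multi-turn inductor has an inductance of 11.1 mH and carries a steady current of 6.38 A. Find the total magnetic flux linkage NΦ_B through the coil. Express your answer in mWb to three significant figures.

From L = NΦ_B/I, the flux linkage is NΦ_B = LI.
NΦ_B = (1.110×10^-2 H)(6.38 A) = 7.082×10^-2 Wb.

NΦ_B ≈ 70.8 mWb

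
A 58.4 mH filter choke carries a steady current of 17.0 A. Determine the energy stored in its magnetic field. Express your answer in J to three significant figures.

U ≈ 8.44 J

Stored magnetic energy: U = ½LI².
U = ½(5.840×10^-2 H)(17.0 A)² = 8.439 J.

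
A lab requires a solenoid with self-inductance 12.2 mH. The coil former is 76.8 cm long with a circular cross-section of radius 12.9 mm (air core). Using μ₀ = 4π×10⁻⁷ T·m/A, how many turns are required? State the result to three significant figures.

A = πr² = π(1.290×10^-2 m)² = 5.228×10^-4 m².
From L = μ₀N²A/ℓ, N = √(Lℓ / (μ₀A)).
N = √[(1.220×10^-2)(0.768) / ((4π×10⁻⁷)×5.228×10^-4)] = √(1.426×10^7) ≈ 3776.5.

N ≈ 3780 turns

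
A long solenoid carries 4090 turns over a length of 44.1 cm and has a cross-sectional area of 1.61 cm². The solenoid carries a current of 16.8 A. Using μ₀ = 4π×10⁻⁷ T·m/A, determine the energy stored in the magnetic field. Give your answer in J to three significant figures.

U ≈ 1.08 J

A = 1.61 cm² = 1.610×10^-4 m².
L = μ₀N²A/ℓ = (4π×10⁻⁷)(4090)²(1.610×10^-4)/(0.441) = 7.674×10^-3 H.
U = ½LI² = ½(7.674×10^-3)(16.8)² = 1.083 J.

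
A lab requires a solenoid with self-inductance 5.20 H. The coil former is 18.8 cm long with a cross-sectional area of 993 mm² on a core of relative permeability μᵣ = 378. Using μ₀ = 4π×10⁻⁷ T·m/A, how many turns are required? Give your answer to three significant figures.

A = 993 mm² = 9.930×10^-4 m².
From L = μ₀μᵣN²A/ℓ, N = √(Lℓ / (μ₀μᵣA)).
N = √[(5.2)(0.188) / ((4π×10⁻⁷)(378)×9.930×10^-4)] = √(2.073×10^6) ≈ 1439.6.

N ≈ 1440 turns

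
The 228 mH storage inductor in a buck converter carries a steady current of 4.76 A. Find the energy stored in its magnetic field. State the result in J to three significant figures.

U ≈ 2.58 J

Stored magnetic energy: U = ½LI².
U = ½(0.228 H)(4.76 A)² = 2.583 J.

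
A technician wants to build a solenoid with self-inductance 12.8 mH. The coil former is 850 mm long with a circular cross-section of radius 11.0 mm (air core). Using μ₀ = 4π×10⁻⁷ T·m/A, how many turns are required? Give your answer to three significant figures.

N ≈ 4770 turns

A = πr² = π(1.100×10^-2 m)² = 3.801×10^-4 m².
From L = μ₀N²A/ℓ, N = √(Lℓ / (μ₀A)).
N = √[(1.280×10^-2)(0.85) / ((4π×10⁻⁷)×3.801×10^-4)] = √(2.278×10^7) ≈ 4772.5.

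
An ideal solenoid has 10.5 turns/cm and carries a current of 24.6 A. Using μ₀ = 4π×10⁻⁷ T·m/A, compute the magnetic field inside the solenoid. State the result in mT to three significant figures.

Inside a long solenoid, B = μ₀nI.
B = (4π×10⁻⁷)(1.050×10^3 m⁻¹)(24.6 A) = 3.246×10^-2 T.

B ≈ 32.5 mT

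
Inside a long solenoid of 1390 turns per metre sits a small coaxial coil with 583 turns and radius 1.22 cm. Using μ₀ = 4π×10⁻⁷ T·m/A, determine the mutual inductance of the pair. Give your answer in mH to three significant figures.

M ≈ 0.476 mH

The outer solenoid produces a uniform field B₁ = μ₀n₁I₁ across the inner coil,
so the flux linkage is N₂Φ = N₂B₁A₂ = μ₀n₁N₂A₂·I₁, giving M = μ₀n₁N₂A₂.
A₂ = πr² = π(1.220×10^-2 m)² = 4.676×10^-4 m².
M = (4π×10⁻⁷)(1390)(583)(4.676×10^-4) = 4.762×10^-4 H.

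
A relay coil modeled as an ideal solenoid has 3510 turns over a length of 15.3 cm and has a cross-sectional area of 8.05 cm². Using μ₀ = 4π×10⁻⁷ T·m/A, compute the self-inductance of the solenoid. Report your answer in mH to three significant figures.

L ≈ 81.5 mH

A = 8.05 cm² = 8.050×10^-4 m².
For a long solenoid, L = μ₀N²A/ℓ.
L = (4π×10⁻⁷)(3510)²(8.050×10^-4)/(0.153 m) = 8.146×10^-2 H.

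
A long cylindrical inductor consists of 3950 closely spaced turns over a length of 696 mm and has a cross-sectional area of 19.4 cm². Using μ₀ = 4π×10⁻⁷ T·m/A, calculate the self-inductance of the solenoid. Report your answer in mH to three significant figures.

L ≈ 54.7 mH

A = 19.4 cm² = 1.940×10^-3 m².
For a long solenoid, L = μ₀N²A/ℓ.
L = (4π×10⁻⁷)(3950)²(1.940×10^-3)/(0.696 m) = 5.465×10^-2 H.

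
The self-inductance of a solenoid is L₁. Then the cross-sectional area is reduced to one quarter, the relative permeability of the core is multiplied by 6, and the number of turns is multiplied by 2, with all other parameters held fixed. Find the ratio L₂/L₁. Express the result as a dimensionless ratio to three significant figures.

L₂/L₁ = 6.00

For a solenoid, L ∝ μᵣN²A/ℓ.
L₂/L₁ = (0.25) × (6) × (2)^2 = 6.00.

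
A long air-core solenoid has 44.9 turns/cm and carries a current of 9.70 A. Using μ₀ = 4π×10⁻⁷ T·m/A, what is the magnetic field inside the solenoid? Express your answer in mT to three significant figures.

Inside a long solenoid, B = μ₀nI.
B = (4π×10⁻⁷)(4.490×10^3 m⁻¹)(9.70 A) = 5.473×10^-2 T.

B ≈ 54.7 mT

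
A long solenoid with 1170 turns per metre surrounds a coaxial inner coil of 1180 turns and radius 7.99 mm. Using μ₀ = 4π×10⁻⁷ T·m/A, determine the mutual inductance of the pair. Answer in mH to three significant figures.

M ≈ 0.348 mH

The outer solenoid produces a uniform field B₁ = μ₀n₁I₁ across the inner coil,
so the flux linkage is N₂Φ = N₂B₁A₂ = μ₀n₁N₂A₂·I₁, giving M = μ₀n₁N₂A₂.
A₂ = πr² = π(7.990×10^-3 m)² = 2.006×10^-4 m².
M = (4π×10⁻⁷)(1170)(1180)(2.006×10^-4) = 3.480×10^-4 H.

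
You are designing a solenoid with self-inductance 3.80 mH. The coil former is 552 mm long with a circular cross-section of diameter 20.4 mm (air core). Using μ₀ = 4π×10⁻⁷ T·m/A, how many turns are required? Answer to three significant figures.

A = π(d/2)² = π(1.020×10^-2 m)² = 3.269×10^-4 m².
From L = μ₀N²A/ℓ, N = √(Lℓ / (μ₀A)).
N = √[(3.800×10^-3)(0.552) / ((4π×10⁻⁷)×3.269×10^-4)] = √(5.107×10^6) ≈ 2259.9.

N ≈ 2260 turns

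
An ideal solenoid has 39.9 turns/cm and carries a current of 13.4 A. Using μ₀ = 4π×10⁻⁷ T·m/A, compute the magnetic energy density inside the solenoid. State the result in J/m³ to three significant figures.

B = μ₀nI = (4π×10⁻⁷)(3.990×10^3)(13.4) = 6.719×10^-2 T.
u = B²/(2μ₀) = (6.719×10^-2)²/(2×4π×10⁻⁷) = 1.796×10^3 J/m³.

u ≈ 1800 J/m³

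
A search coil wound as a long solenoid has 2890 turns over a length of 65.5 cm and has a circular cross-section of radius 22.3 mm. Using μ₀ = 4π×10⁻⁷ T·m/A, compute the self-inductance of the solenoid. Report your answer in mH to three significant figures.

A = πr² = π(2.230×10^-2 m)² = 1.562×10^-3 m².
For a long solenoid, L = μ₀N²A/ℓ.
L = (4π×10⁻⁷)(2890)²(1.562×10^-3)/(0.655 m) = 2.503×10^-2 H.

L ≈ 25.0 mH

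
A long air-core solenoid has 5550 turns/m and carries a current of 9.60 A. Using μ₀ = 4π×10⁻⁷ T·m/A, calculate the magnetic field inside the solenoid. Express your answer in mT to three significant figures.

Inside a long solenoid, B = μ₀nI.
B = (4π×10⁻⁷)(5.550×10^3 m⁻¹)(9.60 A) = 6.695×10^-2 T.

B ≈ 67.0 mT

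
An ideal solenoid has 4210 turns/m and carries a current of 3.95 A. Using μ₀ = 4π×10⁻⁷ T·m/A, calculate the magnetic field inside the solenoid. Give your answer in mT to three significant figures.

B ≈ 20.9 mT

Inside a long solenoid, B = μ₀nI.
B = (4π×10⁻⁷)(4.210×10^3 m⁻¹)(3.95 A) = 2.090×10^-2 T.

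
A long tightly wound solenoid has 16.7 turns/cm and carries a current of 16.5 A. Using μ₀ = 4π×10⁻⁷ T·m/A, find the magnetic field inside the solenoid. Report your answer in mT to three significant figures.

Inside a long solenoid, B = μ₀nI.
B = (4π×10⁻⁷)(1.670×10^3 m⁻¹)(16.5 A) = 3.463×10^-2 T.

B ≈ 34.6 mT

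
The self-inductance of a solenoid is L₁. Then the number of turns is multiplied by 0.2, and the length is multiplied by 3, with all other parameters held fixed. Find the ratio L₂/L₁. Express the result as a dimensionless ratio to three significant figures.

For a solenoid, L ∝ μᵣN²A/ℓ.
L₂/L₁ = (0.2)^2 × (3)^-1 = 0.0133.

L₂/L₁ = 0.0133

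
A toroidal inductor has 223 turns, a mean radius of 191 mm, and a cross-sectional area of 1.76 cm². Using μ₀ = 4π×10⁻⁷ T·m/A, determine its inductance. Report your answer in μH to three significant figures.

For a thin toroid, L = μ₀N²A/(2πR).
L = (4π×10⁻⁷)(223)²(1.760×10^-4) / (2π×0.191 m) = 9.1647×10^-6 H.

L ≈ 9.16 μH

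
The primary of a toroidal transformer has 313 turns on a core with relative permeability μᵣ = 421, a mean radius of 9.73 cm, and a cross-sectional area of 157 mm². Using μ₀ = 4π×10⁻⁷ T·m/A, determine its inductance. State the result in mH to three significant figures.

L ≈ 13.3 mH

For a thin toroid, L = μ₀μᵣN²A/(2πR).
L = (4π×10⁻⁷)(421)(313)²(1.570×10^-4) / (2π×9.730×10^-2 m) = 1.331×10^-2 H.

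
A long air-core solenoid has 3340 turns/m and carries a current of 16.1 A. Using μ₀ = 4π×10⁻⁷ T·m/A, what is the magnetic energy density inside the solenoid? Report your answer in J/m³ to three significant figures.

u ≈ 1820 J/m³

B = μ₀nI = (4π×10⁻⁷)(3.340×10^3)(16.1) = 6.757×10^-2 T.
u = B²/(2μ₀) = (6.757×10^-2)²/(2×4π×10⁻⁷) = 1.817×10^3 J/m³.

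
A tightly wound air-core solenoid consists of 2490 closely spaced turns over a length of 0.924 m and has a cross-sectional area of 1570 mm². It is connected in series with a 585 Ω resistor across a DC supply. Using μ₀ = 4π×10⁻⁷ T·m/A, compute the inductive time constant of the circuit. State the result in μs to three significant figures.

A = 1570 mm² = 1.570×10^-3 m².
L = μ₀N²A/ℓ = (4π×10⁻⁷)(2490)²(1.570×10^-3)/(0.924) = 1.324×10^-2 H.
τ = L/R = (1.324×10^-2)/(585) = 2.263×10^-5 s.

τ ≈ 22.6 μs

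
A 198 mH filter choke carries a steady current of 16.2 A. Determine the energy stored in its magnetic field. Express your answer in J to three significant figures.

U ≈ 26.0 J

Stored magnetic energy: U = ½LI².
U = ½(0.198 H)(16.2 A)² = 25.98 J.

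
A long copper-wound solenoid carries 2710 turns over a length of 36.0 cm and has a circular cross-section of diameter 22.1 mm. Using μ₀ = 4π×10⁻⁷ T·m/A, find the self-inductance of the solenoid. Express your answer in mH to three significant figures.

L ≈ 9.83 mH

A = π(d/2)² = π(1.105×10^-2 m)² = 3.836×10^-4 m².
For a long solenoid, L = μ₀N²A/ℓ.
L = (4π×10⁻⁷)(2710)²(3.836×10^-4)/(0.36 m) = 9.834×10^-3 H.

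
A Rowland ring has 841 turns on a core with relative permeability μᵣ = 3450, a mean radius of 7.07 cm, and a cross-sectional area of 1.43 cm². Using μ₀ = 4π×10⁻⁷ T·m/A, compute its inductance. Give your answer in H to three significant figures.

For a thin toroid, L = μ₀μᵣN²A/(2πR).
L = (4π×10⁻⁷)(3450)(841)²(1.430×10^-4) / (2π×7.070×10^-2 m) = 0.9871 H.

L ≈ 0.987 H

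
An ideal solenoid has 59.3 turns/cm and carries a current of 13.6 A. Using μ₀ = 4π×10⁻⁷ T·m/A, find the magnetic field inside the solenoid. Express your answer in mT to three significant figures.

B ≈ 101 mT

Inside a long solenoid, B = μ₀nI.
B = (4π×10⁻⁷)(5.930×10^3 m⁻¹)(13.6 A) = 0.1013 T.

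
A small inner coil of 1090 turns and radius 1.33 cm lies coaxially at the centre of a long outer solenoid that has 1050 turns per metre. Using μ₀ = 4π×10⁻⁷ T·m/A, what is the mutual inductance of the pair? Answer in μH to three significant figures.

M ≈ 799 μH

The outer solenoid produces a uniform field B₁ = μ₀n₁I₁ across the inner coil,
so the flux linkage is N₂Φ = N₂B₁A₂ = μ₀n₁N₂A₂·I₁, giving M = μ₀n₁N₂A₂.
A₂ = πr² = π(1.330×10^-2 m)² = 5.557×10^-4 m².
M = (4π×10⁻⁷)(1050)(1090)(5.557×10^-4) = 7.992×10^-4 H.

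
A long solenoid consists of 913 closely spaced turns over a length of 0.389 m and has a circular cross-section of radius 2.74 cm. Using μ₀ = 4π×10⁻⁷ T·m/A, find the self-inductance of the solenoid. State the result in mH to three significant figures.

L ≈ 6.35 mH

A = πr² = π(2.740×10^-2 m)² = 2.359×10^-3 m².
For a long solenoid, L = μ₀N²A/ℓ.
L = (4π×10⁻⁷)(913)²(2.359×10^-3)/(0.389 m) = 6.351×10^-3 H.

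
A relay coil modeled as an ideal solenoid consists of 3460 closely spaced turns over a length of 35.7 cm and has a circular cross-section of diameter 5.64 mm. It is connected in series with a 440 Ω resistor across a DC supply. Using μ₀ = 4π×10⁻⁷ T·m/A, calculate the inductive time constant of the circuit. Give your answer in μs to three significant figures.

A = π(d/2)² = π(2.820×10^-3 m)² = 2.498×10^-5 m².
L = μ₀N²A/ℓ = (4π×10⁻⁷)(3460)²(2.498×10^-5)/(0.357) = 1.053×10^-3 H.
τ = L/R = (1.053×10^-3)/(440) = 2.393×10^-6 s.

τ ≈ 2.39 μs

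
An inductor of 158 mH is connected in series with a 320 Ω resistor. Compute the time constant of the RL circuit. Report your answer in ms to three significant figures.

τ ≈ 0.494 ms

τ = L/R = (0.158 H)/(320 Ω) = 4.938×10^-4 s.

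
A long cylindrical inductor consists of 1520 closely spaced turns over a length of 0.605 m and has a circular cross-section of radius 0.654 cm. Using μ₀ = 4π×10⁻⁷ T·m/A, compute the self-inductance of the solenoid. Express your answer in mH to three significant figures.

A = πr² = π(6.540×10^-3 m)² = 1.344×10^-4 m².
For a long solenoid, L = μ₀N²A/ℓ.
L = (4π×10⁻⁷)(1520)²(1.344×10^-4)/(0.605 m) = 6.448×10^-4 H.

L ≈ 0.645 mH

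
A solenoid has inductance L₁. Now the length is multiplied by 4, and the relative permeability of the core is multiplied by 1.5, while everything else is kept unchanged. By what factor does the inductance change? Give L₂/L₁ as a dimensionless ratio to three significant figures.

For a solenoid, L ∝ μᵣN²A/ℓ.
L₂/L₁ = (4)^-1 × (1.5) = 0.375.

L₂/L₁ = 0.375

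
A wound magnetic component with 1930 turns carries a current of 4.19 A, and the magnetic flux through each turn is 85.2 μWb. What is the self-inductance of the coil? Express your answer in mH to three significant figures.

Self-inductance is defined by L = NΦ_B/I (flux linkage over current).
L = (1930)(8.520×10^-5 Wb)/(4.19 A) = 3.924×10^-2 H.

L ≈ 39.2 mH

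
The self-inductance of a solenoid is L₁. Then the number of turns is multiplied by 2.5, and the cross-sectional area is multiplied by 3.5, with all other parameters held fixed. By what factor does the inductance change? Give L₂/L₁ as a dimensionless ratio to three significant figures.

L₂/L₁ = 21.9

For a solenoid, L ∝ μᵣN²A/ℓ.
L₂/L₁ = (2.5)^2 × (3.5) = 21.9.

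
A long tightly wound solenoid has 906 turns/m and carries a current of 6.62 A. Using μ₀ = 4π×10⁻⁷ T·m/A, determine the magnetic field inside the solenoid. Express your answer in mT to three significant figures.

Inside a long solenoid, B = μ₀nI.
B = (4π×10⁻⁷)(906 m⁻¹)(6.62 A) = 7.537×10^-3 T.

B ≈ 7.54 mT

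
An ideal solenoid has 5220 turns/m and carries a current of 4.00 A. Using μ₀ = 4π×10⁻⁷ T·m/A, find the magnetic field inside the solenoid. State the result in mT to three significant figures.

B ≈ 26.2 mT

Inside a long solenoid, B = μ₀nI.
B = (4π×10⁻⁷)(5.220×10^3 m⁻¹)(4.00 A) = 2.624×10^-2 T.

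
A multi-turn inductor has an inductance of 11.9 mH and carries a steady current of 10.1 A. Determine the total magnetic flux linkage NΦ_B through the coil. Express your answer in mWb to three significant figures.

NΦ_B ≈ 120 mWb

From L = NΦ_B/I, the flux linkage is NΦ_B = LI.
NΦ_B = (1.190×10^-2 H)(10.1 A) = 0.1202 Wb.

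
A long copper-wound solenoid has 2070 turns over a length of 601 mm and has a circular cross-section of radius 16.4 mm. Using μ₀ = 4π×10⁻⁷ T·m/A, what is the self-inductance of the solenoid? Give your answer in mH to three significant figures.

L ≈ 7.57 mH

A = πr² = π(1.640×10^-2 m)² = 8.450×10^-4 m².
For a long solenoid, L = μ₀N²A/ℓ.
L = (4π×10⁻⁷)(2070)²(8.450×10^-4)/(0.601 m) = 7.570×10^-3 H.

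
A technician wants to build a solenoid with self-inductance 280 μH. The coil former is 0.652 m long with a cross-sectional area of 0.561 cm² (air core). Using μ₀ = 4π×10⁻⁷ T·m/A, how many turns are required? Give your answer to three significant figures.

A = 0.561 cm² = 5.610×10^-5 m².
From L = μ₀N²A/ℓ, N = √(Lℓ / (μ₀A)).
N = √[(2.800×10^-4)(0.652) / ((4π×10⁻⁷)×5.610×10^-5)] = √(2.590×10^6) ≈ 1609.2.

N ≈ 1610 turns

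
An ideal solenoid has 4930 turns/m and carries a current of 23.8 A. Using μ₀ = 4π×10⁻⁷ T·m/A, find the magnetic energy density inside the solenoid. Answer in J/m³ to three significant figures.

B = μ₀nI = (4π×10⁻⁷)(4.930×10^3)(23.8) = 0.1474 T.
u = B²/(2μ₀) = (0.1474)²/(2×4π×10⁻⁷) = 8.650×10^3 J/m³.

u ≈ 8650 J/m³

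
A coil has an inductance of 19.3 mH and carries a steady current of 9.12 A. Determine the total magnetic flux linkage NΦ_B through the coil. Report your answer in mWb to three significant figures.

From L = NΦ_B/I, the flux linkage is NΦ_B = LI.
NΦ_B = (1.930×10^-2 H)(9.12 A) = 0.176 Wb.

NΦ_B ≈ 176 mWb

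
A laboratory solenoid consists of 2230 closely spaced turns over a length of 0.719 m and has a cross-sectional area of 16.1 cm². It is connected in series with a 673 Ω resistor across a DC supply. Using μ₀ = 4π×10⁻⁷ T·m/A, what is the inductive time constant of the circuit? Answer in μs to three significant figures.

A = 16.1 cm² = 1.610×10^-3 m².
L = μ₀N²A/ℓ = (4π×10⁻⁷)(2230)²(1.610×10^-3)/(0.719) = 1.399×10^-2 H.
τ = L/R = (1.399×10^-2)/(673) = 2.079×10^-5 s.

τ ≈ 20.8 μs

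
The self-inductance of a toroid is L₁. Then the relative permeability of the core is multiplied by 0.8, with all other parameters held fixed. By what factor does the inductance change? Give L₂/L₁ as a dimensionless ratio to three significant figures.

L₂/L₁ = 0.800

For a toroid, L ∝ μᵣN²A/R.
L₂/L₁ = (0.8) = 0.800.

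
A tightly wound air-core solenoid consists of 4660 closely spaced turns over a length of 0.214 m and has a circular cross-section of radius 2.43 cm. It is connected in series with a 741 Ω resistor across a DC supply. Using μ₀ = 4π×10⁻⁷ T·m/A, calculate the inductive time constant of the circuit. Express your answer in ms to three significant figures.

τ ≈ 0.319 ms

A = πr² = π(2.430×10^-2 m)² = 1.855×10^-3 m².
L = μ₀N²A/ℓ = (4π×10⁻⁷)(4660)²(1.855×10^-3)/(0.214) = 0.2366 H.
τ = L/R = (0.2366)/(741) = 3.192×10^-4 s.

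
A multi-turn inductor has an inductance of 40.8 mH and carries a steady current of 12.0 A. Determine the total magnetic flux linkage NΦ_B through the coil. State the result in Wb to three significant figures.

From L = NΦ_B/I, the flux linkage is NΦ_B = LI.
NΦ_B = (4.080×10^-2 H)(12.0 A) = 0.4896 Wb.

NΦ_B ≈ 0.490 Wb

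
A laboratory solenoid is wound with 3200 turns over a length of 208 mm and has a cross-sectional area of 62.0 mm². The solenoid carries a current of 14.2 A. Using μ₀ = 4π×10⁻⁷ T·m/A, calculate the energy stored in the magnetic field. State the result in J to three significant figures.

A = 62.0 mm² = 6.200×10^-5 m².
L = μ₀N²A/ℓ = (4π×10⁻⁷)(3200)²(6.200×10^-5)/(0.208) = 3.836×10^-3 H.
U = ½LI² = ½(3.836×10^-3)(14.2)² = 0.3867 J.

U ≈ 0.387 J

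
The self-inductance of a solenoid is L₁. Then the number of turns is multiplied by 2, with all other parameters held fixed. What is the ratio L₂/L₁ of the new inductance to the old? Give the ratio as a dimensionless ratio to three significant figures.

L₂/L₁ = 4.00

For a solenoid, L ∝ μᵣN²A/ℓ.
L₂/L₁ = (2)^2 = 4.00.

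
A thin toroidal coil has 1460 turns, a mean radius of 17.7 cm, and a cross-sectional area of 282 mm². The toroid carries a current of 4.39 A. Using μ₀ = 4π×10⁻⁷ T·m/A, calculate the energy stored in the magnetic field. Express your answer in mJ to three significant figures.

U ≈ 6.55 mJ

L = μ₀N²A/(2πR) = (4π×10⁻⁷)(1460)²(2.820×10^-4)/(2π×0.177) = 6.792×10^-4 H.
U = ½LI² = ½(6.792×10^-4)(4.39)² = 6.545×10^-3 J.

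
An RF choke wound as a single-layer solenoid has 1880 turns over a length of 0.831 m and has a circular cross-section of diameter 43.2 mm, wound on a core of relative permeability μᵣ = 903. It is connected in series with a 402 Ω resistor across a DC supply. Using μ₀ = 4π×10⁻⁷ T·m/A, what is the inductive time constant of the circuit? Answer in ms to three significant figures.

A = π(d/2)² = π(2.160×10^-2 m)² = 1.466×10^-3 m².
L = μ₀μᵣN²A/ℓ = (4π×10⁻⁷)(903)(1880)²(1.466×10^-3)/(0.831) = 7.074 H.
τ = L/R = (7.074)/(402) = 1.760×10^-2 s.

τ ≈ 17.6 ms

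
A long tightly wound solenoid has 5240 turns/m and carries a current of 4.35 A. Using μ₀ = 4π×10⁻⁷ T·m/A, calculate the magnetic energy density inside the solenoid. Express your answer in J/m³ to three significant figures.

u ≈ 326 J/m³

B = μ₀nI = (4π×10⁻⁷)(5.240×10^3)(4.35) = 2.864×10^-2 T.
u = B²/(2μ₀) = (2.864×10^-2)²/(2×4π×10⁻⁷) = 326.45 J/m³.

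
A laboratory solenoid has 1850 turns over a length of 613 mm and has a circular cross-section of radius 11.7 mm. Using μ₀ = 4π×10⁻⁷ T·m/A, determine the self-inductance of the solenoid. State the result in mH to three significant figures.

A = πr² = π(1.170×10^-2 m)² = 4.301×10^-4 m².
For a long solenoid, L = μ₀N²A/ℓ.
L = (4π×10⁻⁷)(1850)²(4.301×10^-4)/(0.613 m) = 3.017×10^-3 H.

L ≈ 3.02 mH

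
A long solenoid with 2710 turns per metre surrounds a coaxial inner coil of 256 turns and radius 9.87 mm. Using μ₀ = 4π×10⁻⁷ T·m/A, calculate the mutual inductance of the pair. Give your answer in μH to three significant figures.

M ≈ 267 μH

The outer solenoid produces a uniform field B₁ = μ₀n₁I₁ across the inner coil,
so the flux linkage is N₂Φ = N₂B₁A₂ = μ₀n₁N₂A₂·I₁, giving M = μ₀n₁N₂A₂.
A₂ = πr² = π(9.870×10^-3 m)² = 3.060×10^-4 m².
M = (4π×10⁻⁷)(2710)(256)(3.060×10^-4) = 2.668×10^-4 H.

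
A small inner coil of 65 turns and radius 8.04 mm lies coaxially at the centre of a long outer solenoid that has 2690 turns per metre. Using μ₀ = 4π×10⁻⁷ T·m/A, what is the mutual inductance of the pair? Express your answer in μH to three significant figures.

The outer solenoid produces a uniform field B₁ = μ₀n₁I₁ across the inner coil,
so the flux linkage is N₂Φ = N₂B₁A₂ = μ₀n₁N₂A₂·I₁, giving M = μ₀n₁N₂A₂.
A₂ = πr² = π(8.040×10^-3 m)² = 2.031×10^-4 m².
M = (4π×10⁻⁷)(2690)(65)(2.031×10^-4) = 4.462×10^-5 H.

M ≈ 44.6 μH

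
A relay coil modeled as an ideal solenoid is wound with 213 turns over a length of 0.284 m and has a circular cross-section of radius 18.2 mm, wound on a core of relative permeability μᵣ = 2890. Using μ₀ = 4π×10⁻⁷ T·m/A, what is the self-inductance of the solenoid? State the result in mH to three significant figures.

A = πr² = π(1.820×10^-2 m)² = 1.041×10^-3 m².
For a long solenoid, L = μ₀μᵣN²A/ℓ.
L = (4π×10⁻⁷)(2890)(213)²(1.041×10^-3)/(0.284 m) = 0.6037 H.

L ≈ 604 mH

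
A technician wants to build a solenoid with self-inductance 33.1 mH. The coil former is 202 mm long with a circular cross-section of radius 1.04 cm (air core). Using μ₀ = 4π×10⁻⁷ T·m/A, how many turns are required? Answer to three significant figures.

A = πr² = π(1.040×10^-2 m)² = 3.398×10^-4 m².
From L = μ₀N²A/ℓ, N = √(Lℓ / (μ₀A)).
N = √[(3.310×10^-2)(0.202) / ((4π×10⁻⁷)×3.398×10^-4)] = √(1.566×10^7) ≈ 3957.1.

N ≈ 3960 turns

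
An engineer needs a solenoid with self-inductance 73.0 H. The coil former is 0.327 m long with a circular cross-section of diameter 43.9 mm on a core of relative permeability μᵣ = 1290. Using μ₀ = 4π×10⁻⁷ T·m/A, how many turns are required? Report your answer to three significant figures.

A = π(d/2)² = π(2.195×10^-2 m)² = 1.514×10^-3 m².
From L = μ₀μᵣN²A/ℓ, N = √(Lℓ / (μ₀μᵣA)).
N = √[(73)(0.327) / ((4π×10⁻⁷)(1290)×1.514×10^-3)] = √(9.729×10^6) ≈ 3119.1.

N ≈ 3120 turns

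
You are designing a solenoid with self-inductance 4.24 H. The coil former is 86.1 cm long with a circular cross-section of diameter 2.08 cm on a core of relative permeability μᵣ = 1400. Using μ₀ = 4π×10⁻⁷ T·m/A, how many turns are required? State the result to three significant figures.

A = π(d/2)² = π(1.040×10^-2 m)² = 3.398×10^-4 m².
From L = μ₀μᵣN²A/ℓ, N = √(Lℓ / (μ₀μᵣA)).
N = √[(4.24)(0.861) / ((4π×10⁻⁷)(1400)×3.398×10^-4)] = √(6.107×10^6) ≈ 2471.2.

N ≈ 2470 turns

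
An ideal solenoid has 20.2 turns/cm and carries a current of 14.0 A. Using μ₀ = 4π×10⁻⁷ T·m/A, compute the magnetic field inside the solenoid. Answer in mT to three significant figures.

B ≈ 35.5 mT

Inside a long solenoid, B = μ₀nI.
B = (4π×10⁻⁷)(2.020×10^3 m⁻¹)(14.0 A) = 3.554×10^-2 T.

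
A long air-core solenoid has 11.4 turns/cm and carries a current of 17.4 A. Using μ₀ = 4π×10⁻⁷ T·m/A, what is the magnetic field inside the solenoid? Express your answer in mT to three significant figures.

B ≈ 24.9 mT

Inside a long solenoid, B = μ₀nI.
B = (4π×10⁻⁷)(1.140×10^3 m⁻¹)(17.4 A) = 2.493×10^-2 T.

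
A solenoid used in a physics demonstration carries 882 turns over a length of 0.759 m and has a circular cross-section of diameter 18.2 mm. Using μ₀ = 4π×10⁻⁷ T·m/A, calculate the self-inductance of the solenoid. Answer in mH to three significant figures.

L ≈ 0.335 mH

A = π(d/2)² = π(9.100×10^-3 m)² = 2.602×10^-4 m².
For a long solenoid, L = μ₀N²A/ℓ.
L = (4π×10⁻⁷)(882)²(2.602×10^-4)/(0.759 m) = 3.351×10^-4 H.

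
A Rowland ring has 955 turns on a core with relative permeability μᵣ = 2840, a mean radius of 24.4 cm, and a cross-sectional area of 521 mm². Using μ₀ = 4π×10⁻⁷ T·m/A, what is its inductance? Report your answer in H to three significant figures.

L ≈ 1.11 H

For a thin toroid, L = μ₀μᵣN²A/(2πR).
L = (4π×10⁻⁷)(2840)(955)²(5.210×10^-4) / (2π×0.244 m) = 1.106 H.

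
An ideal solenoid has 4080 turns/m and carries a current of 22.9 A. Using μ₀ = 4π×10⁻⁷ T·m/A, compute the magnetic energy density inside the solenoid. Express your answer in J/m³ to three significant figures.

u ≈ 5480 J/m³

B = μ₀nI = (4π×10⁻⁷)(4.080×10^3)(22.9) = 0.1174 T.
u = B²/(2μ₀) = (0.1174)²/(2×4π×10⁻⁷) = 5.4849×10^3 J/m³.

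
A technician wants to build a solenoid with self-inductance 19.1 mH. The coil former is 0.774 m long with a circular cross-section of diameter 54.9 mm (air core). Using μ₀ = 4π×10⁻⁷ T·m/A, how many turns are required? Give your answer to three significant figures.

N ≈ 2230 turns

A = π(d/2)² = π(2.745×10^-2 m)² = 2.367×10^-3 m².
From L = μ₀N²A/ℓ, N = √(Lℓ / (μ₀A)).
N = √[(1.910×10^-2)(0.774) / ((4π×10⁻⁷)×2.367×10^-3)] = √(4.970×10^6) ≈ 2229.3.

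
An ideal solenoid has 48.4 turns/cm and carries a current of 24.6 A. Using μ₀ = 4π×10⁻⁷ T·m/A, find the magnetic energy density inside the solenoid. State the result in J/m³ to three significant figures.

u ≈ 8910 J/m³

B = μ₀nI = (4π×10⁻⁷)(4.840×10^3)(24.6) = 0.1496 T.
u = B²/(2μ₀) = (0.1496)²/(2×4π×10⁻⁷) = 8.907×10^3 J/m³.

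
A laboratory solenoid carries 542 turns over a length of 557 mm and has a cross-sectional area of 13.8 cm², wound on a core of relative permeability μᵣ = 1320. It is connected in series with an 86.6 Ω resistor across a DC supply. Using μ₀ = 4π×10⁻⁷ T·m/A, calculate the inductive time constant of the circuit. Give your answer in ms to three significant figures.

A = 13.8 cm² = 1.380×10^-3 m².
L = μ₀μᵣN²A/ℓ = (4π×10⁻⁷)(1320)(542)²(1.380×10^-3)/(0.557) = 1.207 H.
τ = L/R = (1.207)/(86.6) = 1.394×10^-2 s.

τ ≈ 13.9 ms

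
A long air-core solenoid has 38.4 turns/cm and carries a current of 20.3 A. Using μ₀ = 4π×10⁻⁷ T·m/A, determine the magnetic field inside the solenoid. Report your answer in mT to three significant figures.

B ≈ 98.0 mT

Inside a long solenoid, B = μ₀nI.
B = (4π×10⁻⁷)(3.840×10^3 m⁻¹)(20.3 A) = 9.796×10^-2 T.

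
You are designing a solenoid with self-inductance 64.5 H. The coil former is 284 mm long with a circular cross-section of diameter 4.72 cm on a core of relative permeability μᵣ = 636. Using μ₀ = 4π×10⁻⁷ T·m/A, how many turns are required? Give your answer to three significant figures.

N ≈ 3620 turns

A = π(d/2)² = π(2.360×10^-2 m)² = 1.750×10^-3 m².
From L = μ₀μᵣN²A/ℓ, N = √(Lℓ / (μ₀μᵣA)).
N = √[(64.5)(0.284) / ((4π×10⁻⁷)(636)×1.750×10^-3)] = √(1.310×10^7) ≈ 3619.3.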